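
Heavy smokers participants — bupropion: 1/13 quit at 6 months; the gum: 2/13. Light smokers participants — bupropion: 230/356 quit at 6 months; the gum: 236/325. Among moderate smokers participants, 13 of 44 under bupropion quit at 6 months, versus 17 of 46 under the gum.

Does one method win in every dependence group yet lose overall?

No

Heavy smokers: bupropion 1/13 = 7.7%, the gum 2/13 = 15.4% → the gum
Light smokers: bupropion 230/356 = 64.6%, the gum 236/325 = 72.6% → the gum
Moderate smokers: bupropion 13/44 = 29.5%, the gum 17/46 = 37.0% → the gum
Overall: bupropion 244/413 = 59.1%, the gum 255/384 = 66.4% → the gum
The gum wins overall and in every dependence group — no reversal.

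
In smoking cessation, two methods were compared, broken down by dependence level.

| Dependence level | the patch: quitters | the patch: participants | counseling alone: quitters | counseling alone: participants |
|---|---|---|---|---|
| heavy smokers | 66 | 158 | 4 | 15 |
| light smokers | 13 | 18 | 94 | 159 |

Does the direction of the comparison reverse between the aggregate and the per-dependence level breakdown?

Heavy smokers: the patch 66/158 = 41.8%, counseling alone 4/15 = 26.7% → the patch
Light smokers: the patch 13/18 = 72.2%, counseling alone 94/159 = 59.1% → the patch
Overall: the patch 79/176 = 44.9%, counseling alone 98/174 = 56.3% → counseling alone
The patch wins each dependence group but counseling alone wins overall — the comparison reverses. The patch's participants skew toward heavy smokers, which has a lower base rate.

Yes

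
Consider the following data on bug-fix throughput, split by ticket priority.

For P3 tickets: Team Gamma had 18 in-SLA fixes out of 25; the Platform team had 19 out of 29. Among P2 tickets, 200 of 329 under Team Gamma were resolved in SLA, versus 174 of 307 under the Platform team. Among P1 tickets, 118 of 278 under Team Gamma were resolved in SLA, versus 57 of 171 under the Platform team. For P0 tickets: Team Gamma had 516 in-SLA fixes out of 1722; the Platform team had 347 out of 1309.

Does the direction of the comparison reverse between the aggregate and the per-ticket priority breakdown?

No

P3: Team Gamma 18/25 = 72.0%, the Platform team 19/29 = 65.5% → Team Gamma
P2: Team Gamma 200/329 = 60.8%, the Platform team 174/307 = 56.7% → Team Gamma
P1: Team Gamma 118/278 = 42.4%, the Platform team 57/171 = 33.3% → Team Gamma
P0: Team Gamma 516/1722 = 30.0%, the Platform team 347/1309 = 26.5% → Team Gamma
Overall: Team Gamma 852/2354 = 36.2%, the Platform team 597/1816 = 32.9% → Team Gamma
Team Gamma wins overall and in every ticket group — no reversal.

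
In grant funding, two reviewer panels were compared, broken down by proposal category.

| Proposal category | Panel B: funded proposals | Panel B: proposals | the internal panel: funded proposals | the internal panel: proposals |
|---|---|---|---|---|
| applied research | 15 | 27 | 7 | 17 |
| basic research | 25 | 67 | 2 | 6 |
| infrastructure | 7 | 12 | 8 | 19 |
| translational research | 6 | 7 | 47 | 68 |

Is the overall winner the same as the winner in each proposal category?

No

Applied research: Panel B 15/27 = 55.6%, the internal panel 7/17 = 41.2% → Panel B
Basic research: Panel B 25/67 = 37.3%, the internal panel 2/6 = 33.3% → Panel B
Infrastructure: Panel B 7/12 = 58.3%, the internal panel 8/19 = 42.1% → Panel B
Translational research: Panel B 6/7 = 85.7%, the internal panel 47/68 = 69.1% → Panel B
Overall: Panel B 53/113 = 46.9%, the internal panel 64/110 = 58.2% → the internal panel
Panel B wins each proposal group but the internal panel wins overall — the comparison reverses. Panel B's proposals skew toward basic research, which has a lower base rate.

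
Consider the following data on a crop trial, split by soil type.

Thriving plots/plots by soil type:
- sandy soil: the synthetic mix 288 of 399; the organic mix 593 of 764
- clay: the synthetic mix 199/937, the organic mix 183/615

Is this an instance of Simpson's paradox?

Sandy soil: the synthetic mix 288/399 = 72.2%, the organic mix 593/764 = 77.6% → the organic mix
Clay: the synthetic mix 199/937 = 21.2%, the organic mix 183/615 = 29.8% → the organic mix
Overall: the synthetic mix 487/1336 = 36.5%, the organic mix 776/1379 = 56.3% → the organic mix
The organic mix wins overall and in every soil group — no reversal.

No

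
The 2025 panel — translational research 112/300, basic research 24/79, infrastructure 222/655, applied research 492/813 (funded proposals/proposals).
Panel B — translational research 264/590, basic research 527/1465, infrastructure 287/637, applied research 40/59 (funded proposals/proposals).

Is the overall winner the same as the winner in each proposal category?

No

Translational research: the 2025 panel 112/300 = 37.3%, Panel B 264/590 = 44.7% → Panel B
Basic research: the 2025 panel 24/79 = 30.4%, Panel B 527/1465 = 36.0% → Panel B
Infrastructure: the 2025 panel 222/655 = 33.9%, Panel B 287/637 = 45.1% → Panel B
Applied research: the 2025 panel 492/813 = 60.5%, Panel B 40/59 = 67.8% → Panel B
Overall: the 2025 panel 850/1847 = 46.0%, Panel B 1118/2751 = 40.6% → the 2025 panel
Panel B wins each proposal group but the 2025 panel wins overall — the comparison reverses. Panel B's proposals skew toward basic research, which has a lower base rate.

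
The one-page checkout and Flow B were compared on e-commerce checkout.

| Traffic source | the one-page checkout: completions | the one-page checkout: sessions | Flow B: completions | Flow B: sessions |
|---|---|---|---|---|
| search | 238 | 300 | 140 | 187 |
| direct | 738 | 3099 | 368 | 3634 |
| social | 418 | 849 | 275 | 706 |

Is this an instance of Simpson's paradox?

Search: the one-page checkout 238/300 = 79.3%, Flow B 140/187 = 74.9% → the one-page checkout
Direct: the one-page checkout 738/3099 = 23.8%, Flow B 368/3634 = 10.1% → the one-page checkout
Social: the one-page checkout 418/849 = 49.2%, Flow B 275/706 = 39.0% → the one-page checkout
Overall: the one-page checkout 1394/4248 = 32.8%, Flow B 783/4527 = 17.3% → the one-page checkout
The one-page checkout wins overall and in every traffic group — no reversal.

No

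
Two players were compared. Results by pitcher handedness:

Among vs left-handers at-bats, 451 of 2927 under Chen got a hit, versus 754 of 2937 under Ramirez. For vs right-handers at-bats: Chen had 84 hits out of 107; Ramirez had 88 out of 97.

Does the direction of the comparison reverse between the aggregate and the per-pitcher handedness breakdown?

Vs left-handers: Chen 451/2927 = 15.4%, Ramirez 754/2937 = 25.7% → Ramirez
Vs right-handers: Chen 84/107 = 78.5%, Ramirez 88/97 = 90.7% → Ramirez
Overall: Chen 535/3034 = 17.6%, Ramirez 842/3034 = 27.8% → Ramirez
Ramirez wins overall and in every pitcher group — no reversal.

No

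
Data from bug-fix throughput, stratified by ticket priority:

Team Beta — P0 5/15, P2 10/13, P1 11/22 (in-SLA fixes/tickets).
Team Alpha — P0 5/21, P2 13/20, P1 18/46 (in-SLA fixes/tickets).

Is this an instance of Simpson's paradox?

No

P0: Team Beta 5/15 = 33.3%, Team Alpha 5/21 = 23.8% → Team Beta
P2: Team Beta 10/13 = 76.9%, Team Alpha 13/20 = 65.0% → Team Beta
P1: Team Beta 11/22 = 50.0%, Team Alpha 18/46 = 39.1% → Team Beta
Overall: Team Beta 26/50 = 52.0%, Team Alpha 36/87 = 41.4% → Team Beta
Team Beta wins overall and in every ticket group — no reversal.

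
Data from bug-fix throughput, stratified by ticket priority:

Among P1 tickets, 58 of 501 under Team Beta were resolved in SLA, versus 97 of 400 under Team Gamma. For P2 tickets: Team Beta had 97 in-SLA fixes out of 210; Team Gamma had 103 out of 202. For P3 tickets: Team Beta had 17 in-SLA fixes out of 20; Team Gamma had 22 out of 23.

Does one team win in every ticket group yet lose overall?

P1: Team Beta 58/501 = 11.6%, Team Gamma 97/400 = 24.2% → Team Gamma
P2: Team Beta 97/210 = 46.2%, Team Gamma 103/202 = 51.0% → Team Gamma
P3: Team Beta 17/20 = 85.0%, Team Gamma 22/23 = 95.7% → Team Gamma
Overall: Team Beta 172/731 = 23.5%, Team Gamma 222/625 = 35.5% → Team Gamma
Team Gamma wins overall and in every ticket group — no reversal.

No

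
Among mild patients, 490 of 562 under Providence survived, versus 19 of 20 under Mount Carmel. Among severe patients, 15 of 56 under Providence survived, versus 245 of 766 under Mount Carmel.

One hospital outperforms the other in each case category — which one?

Mild: Providence 490/562 = 87.2%, Mount Carmel 19/20 = 95.0% → Mount Carmel
Severe: Providence 15/56 = 26.8%, Mount Carmel 245/766 = 32.0% → Mount Carmel
Mount Carmel has the higher rate in both groups.

Mount Carmel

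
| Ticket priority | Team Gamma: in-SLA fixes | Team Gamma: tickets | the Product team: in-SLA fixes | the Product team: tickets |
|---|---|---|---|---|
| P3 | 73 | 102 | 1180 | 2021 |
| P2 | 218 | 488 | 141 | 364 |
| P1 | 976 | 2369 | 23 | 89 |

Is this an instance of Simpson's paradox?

P3: Team Gamma 73/102 = 71.6%, the Product team 1180/2021 = 58.4% → Team Gamma
P2: Team Gamma 218/488 = 44.7%, the Product team 141/364 = 38.7% → Team Gamma
P1: Team Gamma 976/2369 = 41.2%, the Product team 23/89 = 25.8% → Team Gamma
Overall: Team Gamma 1267/2959 = 42.8%, the Product team 1344/2474 = 54.3% → the Product team
Team Gamma wins each ticket group but the Product team wins overall — the comparison reverses. Team Gamma's tickets skew toward P1, which has a lower base rate.

Yes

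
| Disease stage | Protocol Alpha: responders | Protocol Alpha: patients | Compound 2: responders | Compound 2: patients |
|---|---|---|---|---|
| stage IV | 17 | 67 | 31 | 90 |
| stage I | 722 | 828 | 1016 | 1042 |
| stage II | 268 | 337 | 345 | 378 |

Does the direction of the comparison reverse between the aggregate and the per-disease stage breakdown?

Stage IV: Protocol Alpha 17/67 = 25.4%, Compound 2 31/90 = 34.4% → Compound 2
Stage I: Protocol Alpha 722/828 = 87.2%, Compound 2 1016/1042 = 97.5% → Compound 2
Stage II: Protocol Alpha 268/337 = 79.5%, Compound 2 345/378 = 91.3% → Compound 2
Overall: Protocol Alpha 1007/1232 = 81.7%, Compound 2 1392/1510 = 92.2% → Compound 2
Compound 2 wins overall and in every disease group — no reversal.

No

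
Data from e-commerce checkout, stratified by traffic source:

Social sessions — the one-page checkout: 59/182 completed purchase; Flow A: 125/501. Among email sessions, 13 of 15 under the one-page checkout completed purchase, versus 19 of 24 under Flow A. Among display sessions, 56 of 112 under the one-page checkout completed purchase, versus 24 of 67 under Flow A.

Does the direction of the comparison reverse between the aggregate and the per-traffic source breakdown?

No

Social: the one-page checkout 59/182 = 32.4%, Flow A 125/501 = 25.0% → the one-page checkout
Email: the one-page checkout 13/15 = 86.7%, Flow A 19/24 = 79.2% → the one-page checkout
Display: the one-page checkout 56/112 = 50.0%, Flow A 24/67 = 35.8% → the one-page checkout
Overall: the one-page checkout 128/309 = 41.4%, Flow A 168/592 = 28.4% → the one-page checkout
The one-page checkout wins overall and in every traffic group — no reversal.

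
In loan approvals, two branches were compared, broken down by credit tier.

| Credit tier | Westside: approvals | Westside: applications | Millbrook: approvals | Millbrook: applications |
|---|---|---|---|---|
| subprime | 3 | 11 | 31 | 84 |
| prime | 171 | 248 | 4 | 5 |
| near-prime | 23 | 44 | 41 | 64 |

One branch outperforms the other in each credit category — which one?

Subprime: Westside 3/11 = 27.3%, Millbrook 31/84 = 36.9% → Millbrook
Prime: Westside 171/248 = 69.0%, Millbrook 4/5 = 80.0% → Millbrook
Near-prime: Westside 23/44 = 52.3%, Millbrook 41/64 = 64.1% → Millbrook
Millbrook has the higher rate in all 3 groups.

Millbrook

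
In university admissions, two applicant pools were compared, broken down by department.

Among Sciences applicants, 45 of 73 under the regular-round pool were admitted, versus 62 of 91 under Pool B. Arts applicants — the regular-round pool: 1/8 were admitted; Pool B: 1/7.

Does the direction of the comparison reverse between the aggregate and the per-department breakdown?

No

Sciences: the regular-round pool 45/73 = 61.6%, Pool B 62/91 = 68.1% → Pool B
Arts: the regular-round pool 1/8 = 12.5%, Pool B 1/7 = 14.3% → Pool B
Overall: the regular-round pool 46/81 = 56.8%, Pool B 63/98 = 64.3% → Pool B
Pool B wins overall and in every department group — no reversal.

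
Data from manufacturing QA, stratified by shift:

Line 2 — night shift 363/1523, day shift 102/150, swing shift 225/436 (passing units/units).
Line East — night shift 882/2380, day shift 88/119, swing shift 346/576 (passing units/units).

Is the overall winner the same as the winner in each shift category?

Yes

Night shift: Line 2 363/1523 = 23.8%, Line East 882/2380 = 37.1% → Line East
Day shift: Line 2 102/150 = 68.0%, Line East 88/119 = 73.9% → Line East
Swing shift: Line 2 225/436 = 51.6%, Line East 346/576 = 60.1% → Line East
Overall: Line 2 690/2109 = 32.7%, Line East 1316/3075 = 42.8% → Line East
Line East wins overall and in every shift group — no reversal.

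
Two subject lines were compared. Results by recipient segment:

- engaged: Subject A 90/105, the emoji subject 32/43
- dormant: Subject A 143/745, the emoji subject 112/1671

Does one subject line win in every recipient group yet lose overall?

Engaged: Subject A 90/105 = 85.7%, the emoji subject 32/43 = 74.4% → Subject A
Dormant: Subject A 143/745 = 19.2%, the emoji subject 112/1671 = 6.7% → Subject A
Overall: Subject A 233/850 = 27.4%, the emoji subject 144/1714 = 8.4% → Subject A
Subject A wins overall and in every recipient group — no reversal.

No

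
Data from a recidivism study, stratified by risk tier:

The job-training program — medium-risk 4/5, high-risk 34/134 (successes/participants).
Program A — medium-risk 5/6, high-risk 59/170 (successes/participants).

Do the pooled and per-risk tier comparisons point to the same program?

Medium-risk: the job-training program 4/5 = 80.0%, Program A 5/6 = 83.3% → Program A
High-risk: the job-training program 34/134 = 25.4%, Program A 59/170 = 34.7% → Program A
Overall: the job-training program 38/139 = 27.3%, Program A 64/176 = 36.4% → Program A
Program A wins overall and in every risk group — no reversal.

Yes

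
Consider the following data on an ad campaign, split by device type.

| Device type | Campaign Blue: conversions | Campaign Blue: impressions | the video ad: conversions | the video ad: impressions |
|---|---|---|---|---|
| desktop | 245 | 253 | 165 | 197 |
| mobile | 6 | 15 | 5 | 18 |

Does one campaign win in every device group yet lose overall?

No

Desktop: Campaign Blue 245/253 = 96.8%, the video ad 165/197 = 83.8% → Campaign Blue
Mobile: Campaign Blue 6/15 = 40.0%, the video ad 5/18 = 27.8% → Campaign Blue
Overall: Campaign Blue 251/268 = 93.7%, the video ad 170/215 = 79.1% → Campaign Blue
Campaign Blue wins overall and in every device group — no reversal.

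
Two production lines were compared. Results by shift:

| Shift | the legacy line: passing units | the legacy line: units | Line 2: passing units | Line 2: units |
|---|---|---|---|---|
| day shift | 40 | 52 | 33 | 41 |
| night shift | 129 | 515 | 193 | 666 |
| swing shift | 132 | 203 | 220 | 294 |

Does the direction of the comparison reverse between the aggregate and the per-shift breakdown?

Day shift: the legacy line 40/52 = 76.9%, Line 2 33/41 = 80.5% → Line 2
Night shift: the legacy line 129/515 = 25.0%, Line 2 193/666 = 29.0% → Line 2
Swing shift: the legacy line 132/203 = 65.0%, Line 2 220/294 = 74.8% → Line 2
Overall: the legacy line 301/770 = 39.1%, Line 2 446/1001 = 44.6% → Line 2
Line 2 wins overall and in every shift group — no reversal.

No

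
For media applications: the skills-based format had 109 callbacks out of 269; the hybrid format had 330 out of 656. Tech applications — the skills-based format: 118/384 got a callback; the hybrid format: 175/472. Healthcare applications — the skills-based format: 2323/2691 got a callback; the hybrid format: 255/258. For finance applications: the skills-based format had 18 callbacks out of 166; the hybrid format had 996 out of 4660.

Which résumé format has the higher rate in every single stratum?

the hybrid format

Media: the skills-based format 109/269 = 40.5%, the hybrid format 330/656 = 50.3% → the hybrid format
Tech: the skills-based format 118/384 = 30.7%, the hybrid format 175/472 = 37.1% → the hybrid format
Healthcare: the skills-based format 2323/2691 = 86.3%, the hybrid format 255/258 = 98.8% → the hybrid format
Finance: the skills-based format 18/166 = 10.8%, the hybrid format 996/4660 = 21.4% → the hybrid format
The hybrid format has the higher rate in all 4 groups.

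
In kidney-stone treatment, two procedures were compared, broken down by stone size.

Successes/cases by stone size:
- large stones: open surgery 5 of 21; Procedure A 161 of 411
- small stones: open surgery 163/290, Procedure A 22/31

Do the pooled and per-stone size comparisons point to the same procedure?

No

Large stones: open surgery 5/21 = 23.8%, Procedure A 161/411 = 39.2% → Procedure A
Small stones: open surgery 163/290 = 56.2%, Procedure A 22/31 = 71.0% → Procedure A
Overall: open surgery 168/311 = 54.0%, Procedure A 183/442 = 41.4% → open surgery
Procedure A wins each stone group but open surgery wins overall — the comparison reverses. Procedure A's cases skew toward large stones, which has a lower base rate.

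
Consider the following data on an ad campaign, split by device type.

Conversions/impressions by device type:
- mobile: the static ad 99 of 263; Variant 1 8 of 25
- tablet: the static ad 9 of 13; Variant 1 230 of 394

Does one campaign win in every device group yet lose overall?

Mobile: the static ad 99/263 = 37.6%, Variant 1 8/25 = 32.0% → the static ad
Tablet: the static ad 9/13 = 69.2%, Variant 1 230/394 = 58.4% → the static ad
Overall: the static ad 108/276 = 39.1%, Variant 1 238/419 = 56.8% → Variant 1
The static ad wins each device group but Variant 1 wins overall — the comparison reverses. The static ad's impressions skew toward mobile, which has a lower base rate.

Yes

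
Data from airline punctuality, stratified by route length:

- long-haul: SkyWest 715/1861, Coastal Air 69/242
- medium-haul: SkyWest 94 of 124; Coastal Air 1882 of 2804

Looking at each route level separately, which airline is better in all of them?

SkyWest

Long-haul: SkyWest 715/1861 = 38.4%, Coastal Air 69/242 = 28.5% → SkyWest
Medium-haul: SkyWest 94/124 = 75.8%, Coastal Air 1882/2804 = 67.1% → SkyWest
SkyWest has the higher rate in both groups.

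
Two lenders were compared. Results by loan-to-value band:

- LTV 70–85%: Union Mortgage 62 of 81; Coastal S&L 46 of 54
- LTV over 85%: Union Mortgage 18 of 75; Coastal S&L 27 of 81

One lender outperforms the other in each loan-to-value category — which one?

Coastal S&L

LTV 70–85%: Union Mortgage 62/81 = 76.5%, Coastal S&L 46/54 = 85.2% → Coastal S&L
LTV over 85%: Union Mortgage 18/75 = 24.0%, Coastal S&L 27/81 = 33.3% → Coastal S&L
Coastal S&L has the higher rate in both groups.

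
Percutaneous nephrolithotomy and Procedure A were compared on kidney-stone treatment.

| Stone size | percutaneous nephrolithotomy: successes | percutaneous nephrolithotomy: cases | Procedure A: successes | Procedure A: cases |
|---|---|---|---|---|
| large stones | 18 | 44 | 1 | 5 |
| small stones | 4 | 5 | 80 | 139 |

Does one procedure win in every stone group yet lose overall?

Large stones: percutaneous nephrolithotomy 18/44 = 40.9%, Procedure A 1/5 = 20.0% → percutaneous nephrolithotomy
Small stones: percutaneous nephrolithotomy 4/5 = 80.0%, Procedure A 80/139 = 57.6% → percutaneous nephrolithotomy
Overall: percutaneous nephrolithotomy 22/49 = 44.9%, Procedure A 81/144 = 56.2% → Procedure A
Percutaneous nephrolithotomy wins each stone group but Procedure A wins overall — the comparison reverses. Percutaneous nephrolithotomy's cases skew toward large stones, which has a lower base rate.

Yes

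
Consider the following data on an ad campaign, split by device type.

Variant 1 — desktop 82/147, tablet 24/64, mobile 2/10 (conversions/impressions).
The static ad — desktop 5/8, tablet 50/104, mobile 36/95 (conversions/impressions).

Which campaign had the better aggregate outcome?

Variant 1

Desktop: Variant 1 82/147 = 55.8%, the static ad 5/8 = 62.5% → the static ad
Tablet: Variant 1 24/64 = 37.5%, the static ad 50/104 = 48.1% → the static ad
Mobile: Variant 1 2/10 = 20.0%, the static ad 36/95 = 37.9% → the static ad
Overall: Variant 1 108/221 = 48.9%, the static ad 91/207 = 44.0% → Variant 1
(The static ad wins every device group but Variant 1 wins overall — the static ad's impressions skew toward the low-rate mobile group.)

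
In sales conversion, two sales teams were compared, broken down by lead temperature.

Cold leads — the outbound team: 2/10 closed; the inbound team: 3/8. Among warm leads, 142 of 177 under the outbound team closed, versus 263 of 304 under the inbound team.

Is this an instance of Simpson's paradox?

Cold: the outbound team 2/10 = 20.0%, the inbound team 3/8 = 37.5% → the inbound team
Warm: the outbound team 142/177 = 80.2%, the inbound team 263/304 = 86.5% → the inbound team
Overall: the outbound team 144/187 = 77.0%, the inbound team 266/312 = 85.3% → the inbound team
The inbound team wins overall and in every lead group — no reversal.

No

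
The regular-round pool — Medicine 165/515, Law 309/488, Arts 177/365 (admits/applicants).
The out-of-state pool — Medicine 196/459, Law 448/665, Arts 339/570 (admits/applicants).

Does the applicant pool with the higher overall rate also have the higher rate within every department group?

Medicine: the regular-round pool 165/515 = 32.0%, the out-of-state pool 196/459 = 42.7% → the out-of-state pool
Law: the regular-round pool 309/488 = 63.3%, the out-of-state pool 448/665 = 67.4% → the out-of-state pool
Arts: the regular-round pool 177/365 = 48.5%, the out-of-state pool 339/570 = 59.5% → the out-of-state pool
Overall: the regular-round pool 651/1368 = 47.6%, the out-of-state pool 983/1694 = 58.0% → the out-of-state pool
The out-of-state pool wins overall and in every department group — no reversal.

Yes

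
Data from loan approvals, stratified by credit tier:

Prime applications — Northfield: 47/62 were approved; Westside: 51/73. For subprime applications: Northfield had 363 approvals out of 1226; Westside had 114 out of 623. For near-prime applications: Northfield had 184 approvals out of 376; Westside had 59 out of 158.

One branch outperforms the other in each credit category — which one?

Prime: Northfield 47/62 = 75.8%, Westside 51/73 = 69.9% → Northfield
Subprime: Northfield 363/1226 = 29.6%, Westside 114/623 = 18.3% → Northfield
Near-prime: Northfield 184/376 = 48.9%, Westside 59/158 = 37.3% → Northfield
Northfield has the higher rate in all 3 groups.

Northfield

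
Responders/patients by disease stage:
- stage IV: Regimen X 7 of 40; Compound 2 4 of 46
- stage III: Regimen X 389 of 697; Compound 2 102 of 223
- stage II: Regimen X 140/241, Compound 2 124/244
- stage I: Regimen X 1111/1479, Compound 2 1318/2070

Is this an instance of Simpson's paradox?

No

Stage IV: Regimen X 7/40 = 17.5%, Compound 2 4/46 = 8.7% → Regimen X
Stage III: Regimen X 389/697 = 55.8%, Compound 2 102/223 = 45.7% → Regimen X
Stage II: Regimen X 140/241 = 58.1%, Compound 2 124/244 = 50.8% → Regimen X
Stage I: Regimen X 1111/1479 = 75.1%, Compound 2 1318/2070 = 63.7% → Regimen X
Overall: Regimen X 1647/2457 = 67.0%, Compound 2 1548/2583 = 59.9% → Regimen X
Regimen X wins overall and in every disease group — no reversal.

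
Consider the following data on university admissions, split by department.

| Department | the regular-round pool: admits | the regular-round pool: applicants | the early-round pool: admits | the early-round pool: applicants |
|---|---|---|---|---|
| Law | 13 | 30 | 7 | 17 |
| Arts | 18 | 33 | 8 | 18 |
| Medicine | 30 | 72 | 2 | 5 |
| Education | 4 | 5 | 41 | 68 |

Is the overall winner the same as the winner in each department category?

No

Law: the regular-round pool 13/30 = 43.3%, the early-round pool 7/17 = 41.2% → the regular-round pool
Arts: the regular-round pool 18/33 = 54.5%, the early-round pool 8/18 = 44.4% → the regular-round pool
Medicine: the regular-round pool 30/72 = 41.7%, the early-round pool 2/5 = 40.0% → the regular-round pool
Education: the regular-round pool 4/5 = 80.0%, the early-round pool 41/68 = 60.3% → the regular-round pool
Overall: the regular-round pool 65/140 = 46.4%, the early-round pool 58/108 = 53.7% → the early-round pool
The regular-round pool wins each department group but the early-round pool wins overall — the comparison reverses. The regular-round pool's applicants skew toward Medicine, which has a lower base rate.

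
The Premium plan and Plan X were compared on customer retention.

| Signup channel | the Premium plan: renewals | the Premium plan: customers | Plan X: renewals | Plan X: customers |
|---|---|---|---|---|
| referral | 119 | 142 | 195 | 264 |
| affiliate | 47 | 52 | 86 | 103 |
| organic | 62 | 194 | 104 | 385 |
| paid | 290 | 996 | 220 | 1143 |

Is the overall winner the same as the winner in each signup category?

Referral: the Premium plan 119/142 = 83.8%, Plan X 195/264 = 73.9% → the Premium plan
Affiliate: the Premium plan 47/52 = 90.4%, Plan X 86/103 = 83.5% → the Premium plan
Organic: the Premium plan 62/194 = 32.0%, Plan X 104/385 = 27.0% → the Premium plan
Paid: the Premium plan 290/996 = 29.1%, Plan X 220/1143 = 19.2% → the Premium plan
Overall: the Premium plan 518/1384 = 37.4%, Plan X 605/1895 = 31.9% → the Premium plan
The Premium plan wins overall and in every signup group — no reversal.

Yes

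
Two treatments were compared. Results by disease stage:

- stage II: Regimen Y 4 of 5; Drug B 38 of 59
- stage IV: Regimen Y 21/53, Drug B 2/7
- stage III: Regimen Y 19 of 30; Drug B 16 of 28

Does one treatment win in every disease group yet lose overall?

Stage II: Regimen Y 4/5 = 80.0%, Drug B 38/59 = 64.4% → Regimen Y
Stage IV: Regimen Y 21/53 = 39.6%, Drug B 2/7 = 28.6% → Regimen Y
Stage III: Regimen Y 19/30 = 63.3%, Drug B 16/28 = 57.1% → Regimen Y
Overall: Regimen Y 44/88 = 50.0%, Drug B 56/94 = 59.6% → Drug B
Regimen Y wins each disease group but Drug B wins overall — the comparison reverses. Regimen Y's patients skew toward stage IV, which has a lower base rate.

Yes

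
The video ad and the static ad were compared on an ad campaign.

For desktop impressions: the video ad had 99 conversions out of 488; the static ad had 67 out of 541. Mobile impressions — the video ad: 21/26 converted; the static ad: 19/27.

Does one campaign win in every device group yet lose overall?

No

Desktop: the video ad 99/488 = 20.3%, the static ad 67/541 = 12.4% → the video ad
Mobile: the video ad 21/26 = 80.8%, the static ad 19/27 = 70.4% → the video ad
Overall: the video ad 120/514 = 23.3%, the static ad 86/568 = 15.1% → the video ad
The video ad wins overall and in every device group — no reversal.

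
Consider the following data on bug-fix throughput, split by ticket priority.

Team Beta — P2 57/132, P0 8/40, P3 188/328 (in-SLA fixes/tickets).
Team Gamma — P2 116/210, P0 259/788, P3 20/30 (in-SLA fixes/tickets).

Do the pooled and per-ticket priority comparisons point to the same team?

No

P2: Team Beta 57/132 = 43.2%, Team Gamma 116/210 = 55.2% → Team Gamma
P0: Team Beta 8/40 = 20.0%, Team Gamma 259/788 = 32.9% → Team Gamma
P3: Team Beta 188/328 = 57.3%, Team Gamma 20/30 = 66.7% → Team Gamma
Overall: Team Beta 253/500 = 50.6%, Team Gamma 395/1028 = 38.4% → Team Beta
Team Gamma wins each ticket group but Team Beta wins overall — the comparison reverses. Team Gamma's tickets skew toward P0, which has a lower base rate.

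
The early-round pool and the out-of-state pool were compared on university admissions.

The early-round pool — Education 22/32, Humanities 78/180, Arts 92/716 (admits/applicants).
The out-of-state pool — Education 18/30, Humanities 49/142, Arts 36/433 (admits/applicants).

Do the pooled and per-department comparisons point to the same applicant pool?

Yes

Education: the early-round pool 22/32 = 68.8%, the out-of-state pool 18/30 = 60.0% → the early-round pool
Humanities: the early-round pool 78/180 = 43.3%, the out-of-state pool 49/142 = 34.5% → the early-round pool
Arts: the early-round pool 92/716 = 12.8%, the out-of-state pool 36/433 = 8.3% → the early-round pool
Overall: the early-round pool 192/928 = 20.7%, the out-of-state pool 103/605 = 17.0% → the early-round pool
The early-round pool wins overall and in every department group — no reversal.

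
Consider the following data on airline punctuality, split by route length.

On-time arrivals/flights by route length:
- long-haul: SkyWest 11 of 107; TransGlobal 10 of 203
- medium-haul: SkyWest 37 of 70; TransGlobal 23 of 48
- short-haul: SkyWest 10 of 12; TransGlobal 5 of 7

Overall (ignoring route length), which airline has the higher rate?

SkyWest

Long-haul: SkyWest 11/107 = 10.3%, TransGlobal 10/203 = 4.9% → SkyWest
Medium-haul: SkyWest 37/70 = 52.9%, TransGlobal 23/48 = 47.9% → SkyWest
Short-haul: SkyWest 10/12 = 83.3%, TransGlobal 5/7 = 71.4% → SkyWest
Overall: SkyWest 58/189 = 30.7%, TransGlobal 38/258 = 14.7% → SkyWest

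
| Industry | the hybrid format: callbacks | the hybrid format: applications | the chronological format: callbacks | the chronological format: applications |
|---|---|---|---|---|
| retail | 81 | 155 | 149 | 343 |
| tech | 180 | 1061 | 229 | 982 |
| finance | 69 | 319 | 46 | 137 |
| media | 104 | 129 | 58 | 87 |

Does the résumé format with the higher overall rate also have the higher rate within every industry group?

Retail: the hybrid format 81/155 = 52.3%, the chronological format 149/343 = 43.4% → the hybrid format
Tech: the hybrid format 180/1061 = 17.0%, the chronological format 229/982 = 23.3% → the chronological format
Finance: the hybrid format 69/319 = 21.6%, the chronological format 46/137 = 33.6% → the chronological format
Media: the hybrid format 104/129 = 80.6%, the chronological format 58/87 = 66.7% → the hybrid format
Overall: the hybrid format 434/1664 = 26.1%, the chronological format 482/1549 = 31.1% → the chronological format
Neither sweeps: the hybrid format wins 2 of 4 groups, the chronological format wins 2. The chronological format wins overall but not every group — no Simpson reversal.

No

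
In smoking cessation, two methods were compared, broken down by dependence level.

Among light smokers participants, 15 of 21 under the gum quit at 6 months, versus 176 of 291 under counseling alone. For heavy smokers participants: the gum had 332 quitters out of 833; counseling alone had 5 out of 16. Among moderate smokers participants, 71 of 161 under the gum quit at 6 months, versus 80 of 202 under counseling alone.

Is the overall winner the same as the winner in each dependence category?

Light smokers: the gum 15/21 = 71.4%, counseling alone 176/291 = 60.5% → the gum
Heavy smokers: the gum 332/833 = 39.9%, counseling alone 5/16 = 31.2% → the gum
Moderate smokers: the gum 71/161 = 44.1%, counseling alone 80/202 = 39.6% → the gum
Overall: the gum 418/1015 = 41.2%, counseling alone 261/509 = 51.3% → counseling alone
The gum wins each dependence group but counseling alone wins overall — the comparison reverses. The gum's participants skew toward heavy smokers, which has a lower base rate.

No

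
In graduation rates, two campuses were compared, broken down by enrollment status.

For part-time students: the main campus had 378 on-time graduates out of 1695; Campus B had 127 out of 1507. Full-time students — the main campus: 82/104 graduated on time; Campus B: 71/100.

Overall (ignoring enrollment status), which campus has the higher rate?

Part-time: the main campus 378/1695 = 22.3%, Campus B 127/1507 = 8.4% → the main campus
Full-time: the main campus 82/104 = 78.8%, Campus B 71/100 = 71.0% → the main campus
Overall: the main campus 460/1799 = 25.6%, Campus B 198/1607 = 12.3% → the main campus

the main campus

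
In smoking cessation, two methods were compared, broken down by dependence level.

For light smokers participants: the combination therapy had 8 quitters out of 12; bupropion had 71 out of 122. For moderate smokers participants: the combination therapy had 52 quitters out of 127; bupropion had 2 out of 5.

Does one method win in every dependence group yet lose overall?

Yes

Light smokers: the combination therapy 8/12 = 66.7%, bupropion 71/122 = 58.2% → the combination therapy
Moderate smokers: the combination therapy 52/127 = 40.9%, bupropion 2/5 = 40.0% → the combination therapy
Overall: the combination therapy 60/139 = 43.2%, bupropion 73/127 = 57.5% → bupropion
The combination therapy wins each dependence group but bupropion wins overall — the comparison reverses. The combination therapy's participants skew toward moderate smokers, which has a lower base rate.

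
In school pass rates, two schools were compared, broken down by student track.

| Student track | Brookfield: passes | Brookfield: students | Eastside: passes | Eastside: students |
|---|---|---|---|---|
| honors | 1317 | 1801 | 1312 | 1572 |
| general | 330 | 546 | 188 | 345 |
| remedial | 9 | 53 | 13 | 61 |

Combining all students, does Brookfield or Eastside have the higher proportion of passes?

Honors: Brookfield 1317/1801 = 73.1%, Eastside 1312/1572 = 83.5% → Eastside
General: Brookfield 330/546 = 60.4%, Eastside 188/345 = 54.5% → Brookfield
Remedial: Brookfield 9/53 = 17.0%, Eastside 13/61 = 21.3% → Eastside
Overall: Brookfield 1656/2400 = 69.0%, Eastside 1513/1978 = 76.5% → Eastside
(Neither sweeps every student group, but Eastside has the higher pooled rate.)

Eastside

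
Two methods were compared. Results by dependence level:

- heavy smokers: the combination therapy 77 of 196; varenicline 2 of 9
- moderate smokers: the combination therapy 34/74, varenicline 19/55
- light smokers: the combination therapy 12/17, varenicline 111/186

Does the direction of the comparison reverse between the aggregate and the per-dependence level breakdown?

Heavy smokers: the combination therapy 77/196 = 39.3%, varenicline 2/9 = 22.2% → the combination therapy
Moderate smokers: the combination therapy 34/74 = 45.9%, varenicline 19/55 = 34.5% → the combination therapy
Light smokers: the combination therapy 12/17 = 70.6%, varenicline 111/186 = 59.7% → the combination therapy
Overall: the combination therapy 123/287 = 42.9%, varenicline 132/250 = 52.8% → varenicline
The combination therapy wins each dependence group but varenicline wins overall — the comparison reverses. The combination therapy's participants skew toward heavy smokers, which has a lower base rate.

Yes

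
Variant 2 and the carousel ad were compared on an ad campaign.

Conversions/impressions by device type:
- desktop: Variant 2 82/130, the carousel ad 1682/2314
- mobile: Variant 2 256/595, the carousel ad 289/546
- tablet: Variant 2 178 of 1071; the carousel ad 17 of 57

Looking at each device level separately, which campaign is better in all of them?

Desktop: Variant 2 82/130 = 63.1%, the carousel ad 1682/2314 = 72.7% → the carousel ad
Mobile: Variant 2 256/595 = 43.0%, the carousel ad 289/546 = 52.9% → the carousel ad
Tablet: Variant 2 178/1071 = 16.6%, the carousel ad 17/57 = 29.8% → the carousel ad
The carousel ad has the higher rate in all 3 groups.

the carousel ad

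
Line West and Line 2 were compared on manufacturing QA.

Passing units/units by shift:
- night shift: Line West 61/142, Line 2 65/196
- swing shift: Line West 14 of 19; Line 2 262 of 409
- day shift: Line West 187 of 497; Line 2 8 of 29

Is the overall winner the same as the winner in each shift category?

No

Night shift: Line West 61/142 = 43.0%, Line 2 65/196 = 33.2% → Line West
Swing shift: Line West 14/19 = 73.7%, Line 2 262/409 = 64.1% → Line West
Day shift: Line West 187/497 = 37.6%, Line 2 8/29 = 27.6% → Line West
Overall: Line West 262/658 = 39.8%, Line 2 335/634 = 52.8% → Line 2
Line West wins each shift group but Line 2 wins overall — the comparison reverses. Line West's units skew toward day shift, which has a lower base rate.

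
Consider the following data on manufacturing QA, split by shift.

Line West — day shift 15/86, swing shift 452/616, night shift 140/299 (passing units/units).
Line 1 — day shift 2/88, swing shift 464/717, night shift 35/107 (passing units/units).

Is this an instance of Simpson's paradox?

Day shift: Line West 15/86 = 17.4%, Line 1 2/88 = 2.3% → Line West
Swing shift: Line West 452/616 = 73.4%, Line 1 464/717 = 64.7% → Line West
Night shift: Line West 140/299 = 46.8%, Line 1 35/107 = 32.7% → Line West
Overall: Line West 607/1001 = 60.6%, Line 1 501/912 = 54.9% → Line West
Line West wins overall and in every shift group — no reversal.

No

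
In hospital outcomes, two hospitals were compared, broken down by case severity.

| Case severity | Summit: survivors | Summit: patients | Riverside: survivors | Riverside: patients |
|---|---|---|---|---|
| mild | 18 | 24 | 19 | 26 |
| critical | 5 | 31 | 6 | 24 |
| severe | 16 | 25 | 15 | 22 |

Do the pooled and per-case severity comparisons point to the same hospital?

Mild: Summit 18/24 = 75.0%, Riverside 19/26 = 73.1% → Summit
Critical: Summit 5/31 = 16.1%, Riverside 6/24 = 25.0% → Riverside
Severe: Summit 16/25 = 64.0%, Riverside 15/22 = 68.2% → Riverside
Overall: Summit 39/80 = 48.8%, Riverside 40/72 = 55.6% → Riverside
Neither sweeps: Summit wins 1 of 3 groups, Riverside wins 2. Riverside wins overall but not every group — no Simpson reversal.

No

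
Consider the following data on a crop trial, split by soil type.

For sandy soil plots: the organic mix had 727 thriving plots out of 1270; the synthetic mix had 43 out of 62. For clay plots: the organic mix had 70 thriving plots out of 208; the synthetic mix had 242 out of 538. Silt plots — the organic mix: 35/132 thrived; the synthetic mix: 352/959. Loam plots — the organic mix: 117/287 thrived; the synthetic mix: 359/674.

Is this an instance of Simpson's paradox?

Yes

Sandy soil: the organic mix 727/1270 = 57.2%, the synthetic mix 43/62 = 69.4% → the synthetic mix
Clay: the organic mix 70/208 = 33.7%, the synthetic mix 242/538 = 45.0% → the synthetic mix
Silt: the organic mix 35/132 = 26.5%, the synthetic mix 352/959 = 36.7% → the synthetic mix
Loam: the organic mix 117/287 = 40.8%, the synthetic mix 359/674 = 53.3% → the synthetic mix
Overall: the organic mix 949/1897 = 50.0%, the synthetic mix 996/2233 = 44.6% → the organic mix
The synthetic mix wins each soil group but the organic mix wins overall — the comparison reverses. The synthetic mix's plots skew toward silt, which has a lower base rate.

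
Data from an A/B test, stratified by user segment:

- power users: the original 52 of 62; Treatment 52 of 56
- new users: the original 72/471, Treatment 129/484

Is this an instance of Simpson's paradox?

No

Power users: the original 52/62 = 83.9%, Treatment 52/56 = 92.9% → Treatment
New users: the original 72/471 = 15.3%, Treatment 129/484 = 26.7% → Treatment
Overall: the original 124/533 = 23.3%, Treatment 181/540 = 33.5% → Treatment
Treatment wins overall and in every user group — no reversal.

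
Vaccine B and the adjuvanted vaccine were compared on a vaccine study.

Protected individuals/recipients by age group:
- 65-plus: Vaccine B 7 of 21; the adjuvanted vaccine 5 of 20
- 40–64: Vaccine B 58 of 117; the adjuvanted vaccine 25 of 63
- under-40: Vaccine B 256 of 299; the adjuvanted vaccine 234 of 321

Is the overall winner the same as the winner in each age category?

65-plus: Vaccine B 7/21 = 33.3%, the adjuvanted vaccine 5/20 = 25.0% → Vaccine B
40–64: Vaccine B 58/117 = 49.6%, the adjuvanted vaccine 25/63 = 39.7% → Vaccine B
Under-40: Vaccine B 256/299 = 85.6%, the adjuvanted vaccine 234/321 = 72.9% → Vaccine B
Overall: Vaccine B 321/437 = 73.5%, the adjuvanted vaccine 264/404 = 65.3% → Vaccine B
Vaccine B wins overall and in every age group — no reversal.

Yes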